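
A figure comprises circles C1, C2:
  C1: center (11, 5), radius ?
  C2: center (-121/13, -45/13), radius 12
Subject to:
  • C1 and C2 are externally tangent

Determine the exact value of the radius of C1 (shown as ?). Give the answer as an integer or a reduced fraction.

1. [ext C1·C2]  r_C1² + 24r_C1 − 340 = 0  ⇒  r_C1 = 10 (r>0 drops 1)

10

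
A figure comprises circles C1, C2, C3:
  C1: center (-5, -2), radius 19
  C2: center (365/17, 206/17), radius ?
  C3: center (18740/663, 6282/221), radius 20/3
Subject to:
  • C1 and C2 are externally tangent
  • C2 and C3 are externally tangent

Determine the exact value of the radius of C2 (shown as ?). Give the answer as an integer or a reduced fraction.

11

1. [ext C1·C2]  r_C2² + 38r_C2 − 539 = 0  ⇒  r_C2 = 11 (r>0 drops 1)
2. [ext C2·C3]  r_C2² + (40/3)r_C2 − 803/3 = 0  ⇒  r_C2 = 11 (r>0 drops 1)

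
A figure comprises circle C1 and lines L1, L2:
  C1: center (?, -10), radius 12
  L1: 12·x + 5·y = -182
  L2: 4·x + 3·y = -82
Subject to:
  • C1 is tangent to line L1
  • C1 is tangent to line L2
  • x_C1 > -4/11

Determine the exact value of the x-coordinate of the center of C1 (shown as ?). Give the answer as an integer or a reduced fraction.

1. [C1‖L1]  x_C1² + 22x_C1 − 48 = 0  ⇒  x_C1 = -24 or 2
2. [C1‖L2]  x_C1² + 26x_C1 − 56 = 0  ⇒  x_C1 = -28 or 2

2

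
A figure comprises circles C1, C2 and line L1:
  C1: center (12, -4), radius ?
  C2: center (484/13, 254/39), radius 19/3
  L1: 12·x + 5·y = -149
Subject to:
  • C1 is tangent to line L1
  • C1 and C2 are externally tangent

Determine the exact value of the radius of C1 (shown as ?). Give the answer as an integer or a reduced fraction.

1. [C1‖L1]  r_C1² − 441 = 0  ⇒  r_C1 = 21 (r>0 drops 1)
2. [ext C1·C2]  r_C1² + (38/3)r_C1 − 707 = 0  ⇒  r_C1 = 21 (r>0 drops 1)

21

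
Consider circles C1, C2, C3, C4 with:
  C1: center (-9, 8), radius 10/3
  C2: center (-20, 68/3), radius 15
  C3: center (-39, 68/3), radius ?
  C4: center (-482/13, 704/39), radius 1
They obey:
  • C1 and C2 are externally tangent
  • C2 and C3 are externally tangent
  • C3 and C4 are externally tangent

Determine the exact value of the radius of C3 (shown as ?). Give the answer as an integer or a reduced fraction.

1. [ext C2·C3]  r_C3² + 30r_C3 − 136 = 0  ⇒  r_C3 = 4 (r>0 drops 1)
2. [ext C3·C4]  r_C3² + 2r_C3 − 24 = 0  ⇒  r_C3 = 4 (r>0 drops 1)

4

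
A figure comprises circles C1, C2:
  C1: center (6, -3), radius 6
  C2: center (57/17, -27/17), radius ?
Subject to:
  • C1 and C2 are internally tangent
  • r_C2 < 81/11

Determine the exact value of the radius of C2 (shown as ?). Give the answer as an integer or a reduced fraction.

1. [int C1,C2]  r_C2² − 12r_C2 + 27 = 0  ⇒  r_C2 = 3 or 9
2. given r_C2 < 81/11: keep 3

3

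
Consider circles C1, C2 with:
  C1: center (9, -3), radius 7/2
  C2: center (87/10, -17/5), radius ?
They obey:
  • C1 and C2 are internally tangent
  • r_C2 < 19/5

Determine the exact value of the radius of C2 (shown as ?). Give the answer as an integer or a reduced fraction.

1. [int C1,C2]  r_C2² − 7r_C2 + 12 = 0  ⇒  r_C2 = 3 or 4
2. given r_C2 < 19/5: keep 3

3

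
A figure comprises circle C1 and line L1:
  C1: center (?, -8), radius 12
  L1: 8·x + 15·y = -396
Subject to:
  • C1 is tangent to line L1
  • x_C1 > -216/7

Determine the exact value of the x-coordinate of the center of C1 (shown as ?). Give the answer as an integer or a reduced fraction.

1. [C1‖L1]  x_C1² + 69x_C1 + 540 = 0  ⇒  x_C1 = -60 or -9
2. given x_C1 > -216/7: keep -9

-9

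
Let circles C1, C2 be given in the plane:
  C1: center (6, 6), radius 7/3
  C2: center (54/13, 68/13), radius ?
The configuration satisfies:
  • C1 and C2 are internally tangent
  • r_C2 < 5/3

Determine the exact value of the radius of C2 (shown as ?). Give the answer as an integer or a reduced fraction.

1/3

1. [int C1,C2]  r_C2² − (14/3)r_C2 + 13/9 = 0  ⇒  r_C2 = 1/3 or 13/3
2. given r_C2 < 5/3: keep 1/3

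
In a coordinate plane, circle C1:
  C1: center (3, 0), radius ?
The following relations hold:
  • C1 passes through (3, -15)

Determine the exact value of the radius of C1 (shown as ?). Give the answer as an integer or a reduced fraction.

15

1. [C1∋P]  r_C1² − 225 = 0  ⇒  r_C1 = 15 (r>0 drops 1)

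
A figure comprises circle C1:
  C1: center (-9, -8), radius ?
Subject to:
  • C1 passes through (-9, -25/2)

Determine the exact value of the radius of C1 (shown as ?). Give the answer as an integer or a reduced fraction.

1. [C1∋P]  r_C1² − 81/4 = 0  ⇒  r_C1 = 9/2 (r>0 drops 1)

9/2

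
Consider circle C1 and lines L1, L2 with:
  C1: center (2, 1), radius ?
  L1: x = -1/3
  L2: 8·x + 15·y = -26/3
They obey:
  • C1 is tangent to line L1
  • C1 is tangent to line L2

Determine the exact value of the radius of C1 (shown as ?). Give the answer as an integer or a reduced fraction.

1. [C1‖L1]  r_C1² − 49/9 = 0  ⇒  r_C1 = 7/3 (r>0 drops 1)
2. [C1‖L2]  r_C1² − 49/9 = 0  ⇒  r_C1 = 7/3 (r>0 drops 1)

7/3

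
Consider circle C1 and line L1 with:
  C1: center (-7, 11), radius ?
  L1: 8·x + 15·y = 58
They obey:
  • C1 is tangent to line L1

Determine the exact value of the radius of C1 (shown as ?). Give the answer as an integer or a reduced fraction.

3

1. [C1‖L1]  r_C1² − 9 = 0  ⇒  r_C1 = 3 (r>0 drops 1)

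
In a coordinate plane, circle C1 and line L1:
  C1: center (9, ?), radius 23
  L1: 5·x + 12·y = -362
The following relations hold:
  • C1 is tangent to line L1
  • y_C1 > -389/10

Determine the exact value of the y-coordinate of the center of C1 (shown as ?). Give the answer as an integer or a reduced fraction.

1. [C1‖L1]  y_C1² + (407/6)y_C1 + 1059/2 = 0  ⇒  y_C1 = -353/6 or -9
2. given y_C1 > -389/10: keep -9

-9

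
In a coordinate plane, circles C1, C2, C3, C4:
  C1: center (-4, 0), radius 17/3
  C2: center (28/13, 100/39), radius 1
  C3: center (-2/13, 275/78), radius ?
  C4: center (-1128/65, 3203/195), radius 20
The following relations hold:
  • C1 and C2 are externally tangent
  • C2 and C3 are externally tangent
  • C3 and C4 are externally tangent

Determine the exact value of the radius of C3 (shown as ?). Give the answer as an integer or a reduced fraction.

3/2

1. [ext C2·C3]  r_C3² + 2r_C3 − 21/4 = 0  ⇒  r_C3 = 3/2 (r>0 drops 1)
2. [ext C3·C4]  r_C3² + 40r_C3 − 249/4 = 0  ⇒  r_C3 = 3/2 (r>0 drops 1)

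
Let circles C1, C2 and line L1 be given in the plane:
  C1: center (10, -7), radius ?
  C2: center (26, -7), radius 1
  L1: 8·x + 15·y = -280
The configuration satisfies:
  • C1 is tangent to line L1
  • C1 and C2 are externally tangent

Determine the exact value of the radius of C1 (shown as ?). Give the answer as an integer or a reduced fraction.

15

1. [C1‖L1]  r_C1² − 225 = 0  ⇒  r_C1 = 15 (r>0 drops 1)
2. [ext C1·C2]  r_C1² + 2r_C1 − 255 = 0  ⇒  r_C1 = 15 (r>0 drops 1)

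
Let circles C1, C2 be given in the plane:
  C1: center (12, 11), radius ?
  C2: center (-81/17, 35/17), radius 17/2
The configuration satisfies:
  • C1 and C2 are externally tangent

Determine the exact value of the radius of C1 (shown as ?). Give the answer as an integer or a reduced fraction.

1. [ext C1·C2]  r_C1² + 17r_C1 − 1155/4 = 0  ⇒  r_C1 = 21/2 (r>0 drops 1)

21/2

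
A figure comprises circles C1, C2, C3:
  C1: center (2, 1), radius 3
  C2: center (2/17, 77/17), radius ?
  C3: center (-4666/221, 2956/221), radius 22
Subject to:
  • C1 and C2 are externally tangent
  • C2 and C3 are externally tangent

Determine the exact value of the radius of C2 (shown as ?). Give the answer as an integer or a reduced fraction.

1. [ext C1·C2]  r_C2² + 6r_C2 − 7 = 0  ⇒  r_C2 = 1 (r>0 drops 1)
2. [ext C2·C3]  r_C2² + 44r_C2 − 45 = 0  ⇒  r_C2 = 1 (r>0 drops 1)

1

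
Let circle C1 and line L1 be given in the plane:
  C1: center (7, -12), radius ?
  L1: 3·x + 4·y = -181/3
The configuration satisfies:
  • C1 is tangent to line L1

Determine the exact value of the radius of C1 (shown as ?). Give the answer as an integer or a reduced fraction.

1. [C1‖L1]  r_C1² − 400/9 = 0  ⇒  r_C1 = 20/3 (r>0 drops 1)

20/3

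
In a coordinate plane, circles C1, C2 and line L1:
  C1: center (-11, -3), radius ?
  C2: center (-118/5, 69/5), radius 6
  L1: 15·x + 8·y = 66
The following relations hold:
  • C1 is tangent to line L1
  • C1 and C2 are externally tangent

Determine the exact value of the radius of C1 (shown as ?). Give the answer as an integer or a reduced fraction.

1. [C1‖L1]  r_C1² − 225 = 0  ⇒  r_C1 = 15 (r>0 drops 1)
2. [ext C1·C2]  r_C1² + 12r_C1 − 405 = 0  ⇒  r_C1 = 15 (r>0 drops 1)

15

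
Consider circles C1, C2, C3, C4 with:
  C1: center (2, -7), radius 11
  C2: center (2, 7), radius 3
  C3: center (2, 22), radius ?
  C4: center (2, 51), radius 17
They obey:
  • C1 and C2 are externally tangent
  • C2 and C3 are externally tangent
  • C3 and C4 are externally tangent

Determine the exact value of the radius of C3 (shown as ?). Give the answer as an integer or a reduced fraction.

12

1. [ext C2·C3]  r_C3² + 6r_C3 − 216 = 0  ⇒  r_C3 = 12 (r>0 drops 1)
2. [ext C3·C4]  r_C3² + 34r_C3 − 552 = 0  ⇒  r_C3 = 12 (r>0 drops 1)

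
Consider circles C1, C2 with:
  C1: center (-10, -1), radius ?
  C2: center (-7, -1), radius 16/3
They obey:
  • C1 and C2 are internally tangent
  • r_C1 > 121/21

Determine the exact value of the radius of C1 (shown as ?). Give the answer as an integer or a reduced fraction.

25/3

1. [int C1,C2]  r_C1² − (32/3)r_C1 + 175/9 = 0  ⇒  r_C1 = 7/3 or 25/3
2. given r_C1 > 121/21: keep 25/3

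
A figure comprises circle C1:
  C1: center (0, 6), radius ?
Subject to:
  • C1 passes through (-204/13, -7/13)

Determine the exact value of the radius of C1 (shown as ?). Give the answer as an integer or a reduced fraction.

17

1. [C1∋P]  r_C1² − 289 = 0  ⇒  r_C1 = 17 (r>0 drops 1)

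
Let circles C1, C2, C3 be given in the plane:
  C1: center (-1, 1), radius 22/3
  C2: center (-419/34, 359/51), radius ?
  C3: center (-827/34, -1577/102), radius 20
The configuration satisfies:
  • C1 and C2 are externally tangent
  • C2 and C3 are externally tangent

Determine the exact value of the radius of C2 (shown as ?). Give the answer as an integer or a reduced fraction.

11/2

1. [ext C1·C2]  r_C2² + (44/3)r_C2 − 1331/12 = 0  ⇒  r_C2 = 11/2 (r>0 drops 1)
2. [ext C2·C3]  r_C2² + 40r_C2 − 1001/4 = 0  ⇒  r_C2 = 11/2 (r>0 drops 1)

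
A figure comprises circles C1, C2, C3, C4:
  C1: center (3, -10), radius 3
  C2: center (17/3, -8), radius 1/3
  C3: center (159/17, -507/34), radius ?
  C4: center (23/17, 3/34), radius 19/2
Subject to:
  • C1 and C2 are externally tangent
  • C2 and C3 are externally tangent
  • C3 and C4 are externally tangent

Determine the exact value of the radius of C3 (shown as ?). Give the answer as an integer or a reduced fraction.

15/2

1. [ext C2·C3]  r_C3² + (2/3)r_C3 − 245/4 = 0  ⇒  r_C3 = 15/2 (r>0 drops 1)
2. [ext C3·C4]  r_C3² + 19r_C3 − 795/4 = 0  ⇒  r_C3 = 15/2 (r>0 drops 1)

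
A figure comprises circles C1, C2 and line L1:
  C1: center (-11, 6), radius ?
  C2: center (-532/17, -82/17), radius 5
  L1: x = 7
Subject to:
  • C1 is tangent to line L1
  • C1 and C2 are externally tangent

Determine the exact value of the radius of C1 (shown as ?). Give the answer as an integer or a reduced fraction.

1. [C1‖L1]  r_C1² − 324 = 0  ⇒  r_C1 = 18 (r>0 drops 1)
2. [ext C1·C2]  r_C1² + 10r_C1 − 504 = 0  ⇒  r_C1 = 18 (r>0 drops 1)

18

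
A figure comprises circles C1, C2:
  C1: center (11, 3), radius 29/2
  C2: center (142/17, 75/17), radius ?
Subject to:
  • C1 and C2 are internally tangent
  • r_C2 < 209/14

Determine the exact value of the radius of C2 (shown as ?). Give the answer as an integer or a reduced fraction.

23/2

1. [int C1,C2]  r_C2² − 29r_C2 + 805/4 = 0  ⇒  r_C2 = 23/2 or 35/2
2. given r_C2 < 209/14: keep 23/2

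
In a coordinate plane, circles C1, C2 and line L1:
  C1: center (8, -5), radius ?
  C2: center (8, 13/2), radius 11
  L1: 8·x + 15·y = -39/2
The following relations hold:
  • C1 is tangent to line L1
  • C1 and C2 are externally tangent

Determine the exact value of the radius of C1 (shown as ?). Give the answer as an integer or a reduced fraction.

1/2

1. [C1‖L1]  r_C1² − 1/4 = 0  ⇒  r_C1 = 1/2 (r>0 drops 1)
2. [ext C1·C2]  r_C1² + 22r_C1 − 45/4 = 0  ⇒  r_C1 = 1/2 (r>0 drops 1)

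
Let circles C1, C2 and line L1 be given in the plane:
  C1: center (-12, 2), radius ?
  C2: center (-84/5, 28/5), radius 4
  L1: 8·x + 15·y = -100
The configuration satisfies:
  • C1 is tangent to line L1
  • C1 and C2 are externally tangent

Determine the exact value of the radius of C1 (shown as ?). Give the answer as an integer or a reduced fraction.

2

1. [C1‖L1]  r_C1² − 4 = 0  ⇒  r_C1 = 2 (r>0 drops 1)
2. [ext C1·C2]  r_C1² + 8r_C1 − 20 = 0  ⇒  r_C1 = 2 (r>0 drops 1)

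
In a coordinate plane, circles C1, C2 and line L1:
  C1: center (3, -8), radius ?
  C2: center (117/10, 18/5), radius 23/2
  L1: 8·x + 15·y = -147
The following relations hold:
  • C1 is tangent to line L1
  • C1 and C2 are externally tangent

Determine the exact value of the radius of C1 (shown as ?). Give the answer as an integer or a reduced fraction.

3

1. [C1‖L1]  r_C1² − 9 = 0  ⇒  r_C1 = 3 (r>0 drops 1)
2. [ext C1·C2]  r_C1² + 23r_C1 − 78 = 0  ⇒  r_C1 = 3 (r>0 drops 1)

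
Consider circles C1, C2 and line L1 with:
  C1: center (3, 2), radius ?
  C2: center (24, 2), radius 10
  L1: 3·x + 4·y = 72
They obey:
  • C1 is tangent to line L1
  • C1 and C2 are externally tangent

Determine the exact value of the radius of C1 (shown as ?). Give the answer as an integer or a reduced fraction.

11

1. [C1‖L1]  r_C1² − 121 = 0  ⇒  r_C1 = 11 (r>0 drops 1)
2. [ext C1·C2]  r_C1² + 20r_C1 − 341 = 0  ⇒  r_C1 = 11 (r>0 drops 1)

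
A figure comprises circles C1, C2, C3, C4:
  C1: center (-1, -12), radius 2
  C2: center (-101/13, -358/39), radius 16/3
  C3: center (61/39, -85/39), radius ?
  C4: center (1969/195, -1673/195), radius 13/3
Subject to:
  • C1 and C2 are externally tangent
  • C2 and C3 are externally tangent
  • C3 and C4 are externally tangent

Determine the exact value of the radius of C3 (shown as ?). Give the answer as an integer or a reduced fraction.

1. [ext C2·C3]  r_C3² + (32/3)r_C3 − 323/3 = 0  ⇒  r_C3 = 19/3 (r>0 drops 1)
2. [ext C3·C4]  r_C3² + (26/3)r_C3 − 95 = 0  ⇒  r_C3 = 19/3 (r>0 drops 1)

19/3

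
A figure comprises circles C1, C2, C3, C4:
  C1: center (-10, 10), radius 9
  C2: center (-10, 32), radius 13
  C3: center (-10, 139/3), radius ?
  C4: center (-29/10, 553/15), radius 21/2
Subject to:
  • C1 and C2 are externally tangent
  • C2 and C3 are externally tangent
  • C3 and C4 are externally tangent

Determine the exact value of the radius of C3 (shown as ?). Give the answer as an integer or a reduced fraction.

4/3

1. [ext C2·C3]  r_C3² + 26r_C3 − 328/9 = 0  ⇒  r_C3 = 4/3 (r>0 drops 1)
2. [ext C3·C4]  r_C3² + 21r_C3 − 268/9 = 0  ⇒  r_C3 = 4/3 (r>0 drops 1)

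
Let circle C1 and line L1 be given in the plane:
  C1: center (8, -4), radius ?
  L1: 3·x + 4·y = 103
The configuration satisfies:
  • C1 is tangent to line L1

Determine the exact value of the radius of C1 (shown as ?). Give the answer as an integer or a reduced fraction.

19

1. [C1‖L1]  r_C1² − 361 = 0  ⇒  r_C1 = 19 (r>0 drops 1)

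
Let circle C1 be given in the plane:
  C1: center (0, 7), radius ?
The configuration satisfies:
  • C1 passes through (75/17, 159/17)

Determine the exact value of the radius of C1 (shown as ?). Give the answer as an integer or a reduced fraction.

5

1. [C1∋P]  r_C1² − 25 = 0  ⇒  r_C1 = 5 (r>0 drops 1)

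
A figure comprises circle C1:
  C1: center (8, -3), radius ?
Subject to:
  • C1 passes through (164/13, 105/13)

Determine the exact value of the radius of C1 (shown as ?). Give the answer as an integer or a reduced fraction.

1. [C1∋P]  r_C1² − 144 = 0  ⇒  r_C1 = 12 (r>0 drops 1)

12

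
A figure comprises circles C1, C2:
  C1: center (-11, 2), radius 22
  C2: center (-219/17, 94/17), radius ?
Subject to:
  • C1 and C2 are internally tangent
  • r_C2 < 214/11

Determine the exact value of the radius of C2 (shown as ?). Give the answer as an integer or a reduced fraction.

1. [int C1,C2]  r_C2² − 44r_C2 + 468 = 0  ⇒  r_C2 = 18 or 26
2. given r_C2 < 214/11: keep 18

18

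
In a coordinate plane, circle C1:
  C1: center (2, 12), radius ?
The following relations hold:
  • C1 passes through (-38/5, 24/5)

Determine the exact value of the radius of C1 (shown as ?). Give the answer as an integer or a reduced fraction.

1. [C1∋P]  r_C1² − 144 = 0  ⇒  r_C1 = 12 (r>0 drops 1)

12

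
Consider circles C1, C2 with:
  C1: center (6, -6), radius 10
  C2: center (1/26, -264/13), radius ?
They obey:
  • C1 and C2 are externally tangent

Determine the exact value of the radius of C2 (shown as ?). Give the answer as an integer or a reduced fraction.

11/2

1. [ext C1·C2]  r_C2² + 20r_C2 − 561/4 = 0  ⇒  r_C2 = 11/2 (r>0 drops 1)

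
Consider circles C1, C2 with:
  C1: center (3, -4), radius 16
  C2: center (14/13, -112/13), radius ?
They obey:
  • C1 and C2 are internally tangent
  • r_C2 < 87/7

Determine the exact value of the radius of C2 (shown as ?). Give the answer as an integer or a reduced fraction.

1. [int C1,C2]  r_C2² − 32r_C2 + 231 = 0  ⇒  r_C2 = 11 or 21
2. given r_C2 < 87/7: keep 11

11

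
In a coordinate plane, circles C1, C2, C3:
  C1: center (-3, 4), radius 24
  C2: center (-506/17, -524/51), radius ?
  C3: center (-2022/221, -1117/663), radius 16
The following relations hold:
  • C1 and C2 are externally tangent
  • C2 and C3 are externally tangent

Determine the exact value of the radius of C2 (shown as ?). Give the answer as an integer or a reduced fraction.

1. [ext C1·C2]  r_C2² + 48r_C2 − 3097/9 = 0  ⇒  r_C2 = 19/3 (r>0 drops 1)
2. [ext C2·C3]  r_C2² + 32r_C2 − 2185/9 = 0  ⇒  r_C2 = 19/3 (r>0 drops 1)

19/3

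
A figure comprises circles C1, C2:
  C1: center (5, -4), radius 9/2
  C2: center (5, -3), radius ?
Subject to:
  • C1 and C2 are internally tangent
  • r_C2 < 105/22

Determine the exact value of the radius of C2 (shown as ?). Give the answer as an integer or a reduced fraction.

7/2

1. [int C1,C2]  r_C2² − 9r_C2 + 77/4 = 0  ⇒  r_C2 = 7/2 or 11/2
2. given r_C2 < 105/22: keep 7/2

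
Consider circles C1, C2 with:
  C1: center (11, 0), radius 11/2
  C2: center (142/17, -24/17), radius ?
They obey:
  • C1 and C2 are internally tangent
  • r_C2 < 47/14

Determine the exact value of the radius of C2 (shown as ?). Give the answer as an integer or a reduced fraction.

1. [int C1,C2]  r_C2² − 11r_C2 + 85/4 = 0  ⇒  r_C2 = 5/2 or 17/2
2. given r_C2 < 47/14: keep 5/2

5/2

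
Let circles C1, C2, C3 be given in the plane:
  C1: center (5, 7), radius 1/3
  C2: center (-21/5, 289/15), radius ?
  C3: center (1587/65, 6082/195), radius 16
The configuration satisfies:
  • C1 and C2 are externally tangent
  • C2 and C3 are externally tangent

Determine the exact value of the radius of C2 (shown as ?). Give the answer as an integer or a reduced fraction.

1. [ext C1·C2]  r_C2² + (2/3)r_C2 − 235 = 0  ⇒  r_C2 = 15 (r>0 drops 1)
2. [ext C2·C3]  r_C2² + 32r_C2 − 705 = 0  ⇒  r_C2 = 15 (r>0 drops 1)

15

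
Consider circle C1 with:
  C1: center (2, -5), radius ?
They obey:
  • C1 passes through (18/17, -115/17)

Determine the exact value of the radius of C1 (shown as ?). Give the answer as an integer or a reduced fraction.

1. [C1∋P]  r_C1² − 4 = 0  ⇒  r_C1 = 2 (r>0 drops 1)

2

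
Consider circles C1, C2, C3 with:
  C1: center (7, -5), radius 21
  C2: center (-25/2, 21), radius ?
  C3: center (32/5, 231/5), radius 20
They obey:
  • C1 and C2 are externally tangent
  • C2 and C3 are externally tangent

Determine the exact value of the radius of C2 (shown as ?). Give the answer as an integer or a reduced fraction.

1. [ext C1·C2]  r_C2² + 42r_C2 − 2461/4 = 0  ⇒  r_C2 = 23/2 (r>0 drops 1)
2. [ext C2·C3]  r_C2² + 40r_C2 − 2369/4 = 0  ⇒  r_C2 = 23/2 (r>0 drops 1)

23/2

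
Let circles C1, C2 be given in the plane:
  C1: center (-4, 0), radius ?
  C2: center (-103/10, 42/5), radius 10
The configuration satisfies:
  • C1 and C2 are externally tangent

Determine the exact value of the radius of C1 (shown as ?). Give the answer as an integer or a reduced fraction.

1. [ext C1·C2]  r_C1² + 20r_C1 − 41/4 = 0  ⇒  r_C1 = 1/2 (r>0 drops 1)

1/2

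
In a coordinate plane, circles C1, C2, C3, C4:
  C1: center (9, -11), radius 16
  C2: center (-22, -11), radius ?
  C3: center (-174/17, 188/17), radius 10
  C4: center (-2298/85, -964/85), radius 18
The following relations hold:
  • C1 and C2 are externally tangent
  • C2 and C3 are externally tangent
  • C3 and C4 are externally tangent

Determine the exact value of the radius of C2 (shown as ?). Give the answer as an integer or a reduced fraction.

15

1. [ext C1·C2]  r_C2² + 32r_C2 − 705 = 0  ⇒  r_C2 = 15 (r>0 drops 1)
2. [ext C2·C3]  r_C2² + 20r_C2 − 525 = 0  ⇒  r_C2 = 15 (r>0 drops 1)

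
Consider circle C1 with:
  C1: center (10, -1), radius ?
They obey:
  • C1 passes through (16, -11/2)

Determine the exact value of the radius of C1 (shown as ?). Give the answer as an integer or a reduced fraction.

15/2

1. [C1∋P]  r_C1² − 225/4 = 0  ⇒  r_C1 = 15/2 (r>0 drops 1)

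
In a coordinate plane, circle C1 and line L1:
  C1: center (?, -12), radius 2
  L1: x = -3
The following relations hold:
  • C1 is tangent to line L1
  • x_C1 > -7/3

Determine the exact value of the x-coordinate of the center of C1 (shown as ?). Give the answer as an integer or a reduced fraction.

-1

1. [C1‖L1]  x_C1² + 6x_C1 + 5 = 0  ⇒  x_C1 = -5 or -1
2. given x_C1 > -7/3: keep -1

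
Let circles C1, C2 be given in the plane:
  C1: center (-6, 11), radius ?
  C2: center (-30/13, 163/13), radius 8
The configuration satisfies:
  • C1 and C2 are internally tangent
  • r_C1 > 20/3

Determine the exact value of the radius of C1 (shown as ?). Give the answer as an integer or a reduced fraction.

1. [int C1,C2]  r_C1² − 16r_C1 + 48 = 0  ⇒  r_C1 = 4 or 12
2. given r_C1 > 20/3: keep 12

12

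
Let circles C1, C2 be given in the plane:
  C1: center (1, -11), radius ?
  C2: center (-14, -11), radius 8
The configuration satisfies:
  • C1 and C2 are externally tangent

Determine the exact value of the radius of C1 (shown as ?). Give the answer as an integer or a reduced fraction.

1. [ext C1·C2]  r_C1² + 16r_C1 − 161 = 0  ⇒  r_C1 = 7 (r>0 drops 1)

7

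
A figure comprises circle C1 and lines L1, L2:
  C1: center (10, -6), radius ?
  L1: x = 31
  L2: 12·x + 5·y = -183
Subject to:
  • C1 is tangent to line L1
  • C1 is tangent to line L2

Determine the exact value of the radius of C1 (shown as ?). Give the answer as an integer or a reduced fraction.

21

1. [C1‖L1]  r_C1² − 441 = 0  ⇒  r_C1 = 21 (r>0 drops 1)
2. [C1‖L2]  r_C1² − 441 = 0  ⇒  r_C1 = 21 (r>0 drops 1)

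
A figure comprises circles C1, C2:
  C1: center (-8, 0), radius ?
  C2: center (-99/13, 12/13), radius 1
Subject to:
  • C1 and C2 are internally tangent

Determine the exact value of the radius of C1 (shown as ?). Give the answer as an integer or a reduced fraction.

2

1. [int C1,C2]  r_C1² − 2r_C1 = 0  ⇒  r_C1 = 2 (r>0 drops 1)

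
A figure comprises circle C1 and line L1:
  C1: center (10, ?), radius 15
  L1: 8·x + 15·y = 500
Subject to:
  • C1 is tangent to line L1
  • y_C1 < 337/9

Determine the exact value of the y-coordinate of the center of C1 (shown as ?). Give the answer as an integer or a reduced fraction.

11

1. [C1‖L1]  y_C1² − 56y_C1 + 495 = 0  ⇒  y_C1 = 11 or 45
2. given y_C1 < 337/9: keep 11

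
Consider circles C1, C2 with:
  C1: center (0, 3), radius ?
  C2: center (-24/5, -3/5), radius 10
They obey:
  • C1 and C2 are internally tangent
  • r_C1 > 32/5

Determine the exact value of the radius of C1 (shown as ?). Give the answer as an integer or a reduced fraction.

16

1. [int C1,C2]  r_C1² − 20r_C1 + 64 = 0  ⇒  r_C1 = 4 or 16
2. given r_C1 > 32/5: keep 16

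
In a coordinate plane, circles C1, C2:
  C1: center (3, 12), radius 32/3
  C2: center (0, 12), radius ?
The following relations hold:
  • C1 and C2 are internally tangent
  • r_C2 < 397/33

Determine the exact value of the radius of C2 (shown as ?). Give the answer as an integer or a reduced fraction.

23/3

1. [int C1,C2]  r_C2² − (64/3)r_C2 + 943/9 = 0  ⇒  r_C2 = 23/3 or 41/3
2. given r_C2 < 397/33: keep 23/3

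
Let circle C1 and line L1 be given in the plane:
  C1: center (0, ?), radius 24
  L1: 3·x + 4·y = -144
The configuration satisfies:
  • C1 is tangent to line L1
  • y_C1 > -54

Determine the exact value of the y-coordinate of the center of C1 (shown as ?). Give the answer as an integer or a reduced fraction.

1. [C1‖L1]  y_C1² + 72y_C1 + 396 = 0  ⇒  y_C1 = -66 or -6
2. given y_C1 > -54: keep -6

-6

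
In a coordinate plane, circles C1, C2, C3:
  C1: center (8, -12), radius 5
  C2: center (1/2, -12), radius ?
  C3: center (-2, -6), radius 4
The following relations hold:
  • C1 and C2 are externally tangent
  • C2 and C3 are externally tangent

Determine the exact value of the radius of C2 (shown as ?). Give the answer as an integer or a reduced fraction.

5/2

1. [ext C1·C2]  r_C2² + 10r_C2 − 125/4 = 0  ⇒  r_C2 = 5/2 (r>0 drops 1)
2. [ext C2·C3]  r_C2² + 8r_C2 − 105/4 = 0  ⇒  r_C2 = 5/2 (r>0 drops 1)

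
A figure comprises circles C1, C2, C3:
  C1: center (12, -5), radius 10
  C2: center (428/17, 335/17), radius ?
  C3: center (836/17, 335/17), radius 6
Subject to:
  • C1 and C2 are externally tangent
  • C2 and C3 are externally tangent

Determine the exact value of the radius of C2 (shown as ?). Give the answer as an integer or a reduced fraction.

1. [ext C1·C2]  r_C2² + 20r_C2 − 684 = 0  ⇒  r_C2 = 18 (r>0 drops 1)
2. [ext C2·C3]  r_C2² + 12r_C2 − 540 = 0  ⇒  r_C2 = 18 (r>0 drops 1)

18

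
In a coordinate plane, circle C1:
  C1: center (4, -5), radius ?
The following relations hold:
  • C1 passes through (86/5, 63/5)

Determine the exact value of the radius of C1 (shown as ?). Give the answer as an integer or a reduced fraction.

22

1. [C1∋P]  r_C1² − 484 = 0  ⇒  r_C1 = 22 (r>0 drops 1)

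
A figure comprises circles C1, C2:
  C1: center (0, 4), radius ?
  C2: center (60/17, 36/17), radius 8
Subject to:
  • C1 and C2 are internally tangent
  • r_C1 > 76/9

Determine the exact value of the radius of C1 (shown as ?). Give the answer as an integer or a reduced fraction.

12

1. [int C1,C2]  r_C1² − 16r_C1 + 48 = 0  ⇒  r_C1 = 4 or 12
2. given r_C1 > 76/9: keep 12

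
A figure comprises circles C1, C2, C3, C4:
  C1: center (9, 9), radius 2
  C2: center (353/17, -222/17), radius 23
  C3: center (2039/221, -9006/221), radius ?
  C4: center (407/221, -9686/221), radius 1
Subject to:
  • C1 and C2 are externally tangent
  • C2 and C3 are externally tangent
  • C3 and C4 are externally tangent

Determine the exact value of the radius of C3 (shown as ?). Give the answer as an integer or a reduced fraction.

1. [ext C2·C3]  r_C3² + 46r_C3 − 371 = 0  ⇒  r_C3 = 7 (r>0 drops 1)
2. [ext C3·C4]  r_C3² + 2r_C3 − 63 = 0  ⇒  r_C3 = 7 (r>0 drops 1)

7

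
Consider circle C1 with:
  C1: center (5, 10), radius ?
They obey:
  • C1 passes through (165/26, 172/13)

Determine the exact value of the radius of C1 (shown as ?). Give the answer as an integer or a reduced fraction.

7/2

1. [C1∋P]  r_C1² − 49/4 = 0  ⇒  r_C1 = 7/2 (r>0 drops 1)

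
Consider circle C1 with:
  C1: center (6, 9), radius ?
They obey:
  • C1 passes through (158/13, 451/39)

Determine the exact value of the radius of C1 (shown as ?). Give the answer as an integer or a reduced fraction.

20/3

1. [C1∋P]  r_C1² − 400/9 = 0  ⇒  r_C1 = 20/3 (r>0 drops 1)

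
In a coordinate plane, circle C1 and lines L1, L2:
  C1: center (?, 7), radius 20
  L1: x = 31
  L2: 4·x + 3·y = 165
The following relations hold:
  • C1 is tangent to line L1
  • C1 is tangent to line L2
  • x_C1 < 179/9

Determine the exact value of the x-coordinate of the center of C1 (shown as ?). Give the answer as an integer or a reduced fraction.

11

1. [C1‖L1]  x_C1² − 62x_C1 + 561 = 0  ⇒  x_C1 = 11 or 51
2. [C1‖L2]  x_C1² − 72x_C1 + 671 = 0  ⇒  x_C1 = 11 or 61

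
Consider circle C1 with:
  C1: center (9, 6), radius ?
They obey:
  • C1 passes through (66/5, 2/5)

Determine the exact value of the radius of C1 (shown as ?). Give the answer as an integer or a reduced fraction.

1. [C1∋P]  r_C1² − 49 = 0  ⇒  r_C1 = 7 (r>0 drops 1)

7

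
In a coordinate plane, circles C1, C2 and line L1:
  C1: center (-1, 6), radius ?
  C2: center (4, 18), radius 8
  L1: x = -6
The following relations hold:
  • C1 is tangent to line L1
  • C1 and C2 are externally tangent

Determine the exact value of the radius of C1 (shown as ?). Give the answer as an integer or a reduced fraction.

5

1. [C1‖L1]  r_C1² − 25 = 0  ⇒  r_C1 = 5 (r>0 drops 1)
2. [ext C1·C2]  r_C1² + 16r_C1 − 105 = 0  ⇒  r_C1 = 5 (r>0 drops 1)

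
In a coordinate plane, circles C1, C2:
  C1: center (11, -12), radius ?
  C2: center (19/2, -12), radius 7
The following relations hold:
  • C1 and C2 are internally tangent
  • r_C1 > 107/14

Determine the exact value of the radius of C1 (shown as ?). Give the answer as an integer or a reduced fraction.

1. [int C1,C2]  r_C1² − 14r_C1 + 187/4 = 0  ⇒  r_C1 = 11/2 or 17/2
2. given r_C1 > 107/14: keep 17/2

17/2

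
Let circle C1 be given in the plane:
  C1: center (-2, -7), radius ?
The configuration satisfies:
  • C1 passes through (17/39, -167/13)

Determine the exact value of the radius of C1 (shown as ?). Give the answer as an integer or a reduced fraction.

1. [C1∋P]  r_C1² − 361/9 = 0  ⇒  r_C1 = 19/3 (r>0 drops 1)

19/3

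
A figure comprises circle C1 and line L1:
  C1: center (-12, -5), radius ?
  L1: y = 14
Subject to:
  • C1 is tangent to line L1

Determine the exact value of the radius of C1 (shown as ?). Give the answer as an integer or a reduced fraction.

1. [C1‖L1]  r_C1² − 361 = 0  ⇒  r_C1 = 19 (r>0 drops 1)

19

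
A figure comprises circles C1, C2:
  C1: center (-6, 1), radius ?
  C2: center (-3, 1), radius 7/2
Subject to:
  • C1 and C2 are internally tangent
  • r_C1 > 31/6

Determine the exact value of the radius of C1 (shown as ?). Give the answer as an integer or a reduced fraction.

1. [int C1,C2]  r_C1² − 7r_C1 + 13/4 = 0  ⇒  r_C1 = 1/2 or 13/2
2. given r_C1 > 31/6: keep 13/2

13/2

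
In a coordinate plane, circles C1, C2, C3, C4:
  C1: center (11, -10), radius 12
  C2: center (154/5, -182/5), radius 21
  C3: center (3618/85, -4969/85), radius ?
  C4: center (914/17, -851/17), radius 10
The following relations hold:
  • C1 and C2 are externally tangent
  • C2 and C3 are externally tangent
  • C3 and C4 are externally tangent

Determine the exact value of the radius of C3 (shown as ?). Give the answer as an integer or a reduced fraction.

4

1. [ext C2·C3]  r_C3² + 42r_C3 − 184 = 0  ⇒  r_C3 = 4 (r>0 drops 1)
2. [ext C3·C4]  r_C3² + 20r_C3 − 96 = 0  ⇒  r_C3 = 4 (r>0 drops 1)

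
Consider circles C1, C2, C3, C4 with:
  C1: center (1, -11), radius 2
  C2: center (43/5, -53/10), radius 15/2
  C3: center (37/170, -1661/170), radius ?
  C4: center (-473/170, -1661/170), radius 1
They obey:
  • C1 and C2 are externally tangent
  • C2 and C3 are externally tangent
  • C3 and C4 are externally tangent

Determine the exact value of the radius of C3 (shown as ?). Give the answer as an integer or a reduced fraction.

1. [ext C2·C3]  r_C3² + 15r_C3 − 34 = 0  ⇒  r_C3 = 2 (r>0 drops 1)
2. [ext C3·C4]  r_C3² + 2r_C3 − 8 = 0  ⇒  r_C3 = 2 (r>0 drops 1)

2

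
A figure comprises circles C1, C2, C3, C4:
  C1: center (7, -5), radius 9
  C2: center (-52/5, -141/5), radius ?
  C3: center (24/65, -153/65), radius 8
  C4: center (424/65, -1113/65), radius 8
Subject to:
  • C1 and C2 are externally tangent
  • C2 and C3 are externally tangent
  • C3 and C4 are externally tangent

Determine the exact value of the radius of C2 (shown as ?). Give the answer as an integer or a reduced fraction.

20

1. [ext C1·C2]  r_C2² + 18r_C2 − 760 = 0  ⇒  r_C2 = 20 (r>0 drops 1)
2. [ext C2·C3]  r_C2² + 16r_C2 − 720 = 0  ⇒  r_C2 = 20 (r>0 drops 1)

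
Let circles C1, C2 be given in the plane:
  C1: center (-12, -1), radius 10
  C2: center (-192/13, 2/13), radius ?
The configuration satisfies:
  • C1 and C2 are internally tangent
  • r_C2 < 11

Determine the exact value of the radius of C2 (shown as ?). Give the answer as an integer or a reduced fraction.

1. [int C1,C2]  r_C2² − 20r_C2 + 91 = 0  ⇒  r_C2 = 7 or 13
2. given r_C2 < 11: keep 7

7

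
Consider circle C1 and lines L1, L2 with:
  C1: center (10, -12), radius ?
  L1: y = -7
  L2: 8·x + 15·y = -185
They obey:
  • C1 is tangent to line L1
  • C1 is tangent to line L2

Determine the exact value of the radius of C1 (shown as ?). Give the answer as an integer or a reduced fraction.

5

1. [C1‖L1]  r_C1² − 25 = 0  ⇒  r_C1 = 5 (r>0 drops 1)
2. [C1‖L2]  r_C1² − 25 = 0  ⇒  r_C1 = 5 (r>0 drops 1)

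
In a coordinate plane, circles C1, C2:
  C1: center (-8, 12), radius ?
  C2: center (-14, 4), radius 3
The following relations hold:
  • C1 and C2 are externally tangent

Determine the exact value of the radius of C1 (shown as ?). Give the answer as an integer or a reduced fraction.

7

1. [ext C1·C2]  r_C1² + 6r_C1 − 91 = 0  ⇒  r_C1 = 7 (r>0 drops 1)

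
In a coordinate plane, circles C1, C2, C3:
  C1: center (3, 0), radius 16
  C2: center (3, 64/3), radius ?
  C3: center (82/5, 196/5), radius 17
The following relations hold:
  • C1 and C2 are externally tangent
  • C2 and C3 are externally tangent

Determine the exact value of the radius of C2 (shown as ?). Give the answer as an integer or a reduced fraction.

16/3

1. [ext C1·C2]  r_C2² + 32r_C2 − 1792/9 = 0  ⇒  r_C2 = 16/3 (r>0 drops 1)
2. [ext C2·C3]  r_C2² + 34r_C2 − 1888/9 = 0  ⇒  r_C2 = 16/3 (r>0 drops 1)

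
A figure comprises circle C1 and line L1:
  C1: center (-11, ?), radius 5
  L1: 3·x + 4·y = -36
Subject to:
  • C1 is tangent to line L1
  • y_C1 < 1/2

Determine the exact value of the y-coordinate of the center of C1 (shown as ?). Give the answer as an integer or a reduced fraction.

1. [C1‖L1]  y_C1² + (3/2)y_C1 − 77/2 = 0  ⇒  y_C1 = -7 or 11/2
2. given y_C1 < 1/2: keep -7

-7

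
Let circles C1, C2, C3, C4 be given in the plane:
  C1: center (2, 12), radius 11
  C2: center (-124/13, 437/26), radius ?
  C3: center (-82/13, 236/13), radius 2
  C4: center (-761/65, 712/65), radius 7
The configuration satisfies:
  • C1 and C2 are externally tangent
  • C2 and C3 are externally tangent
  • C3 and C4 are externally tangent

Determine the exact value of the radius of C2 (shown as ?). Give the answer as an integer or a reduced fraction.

1. [ext C1·C2]  r_C2² + 22r_C2 − 141/4 = 0  ⇒  r_C2 = 3/2 (r>0 drops 1)
2. [ext C2·C3]  r_C2² + 4r_C2 − 33/4 = 0  ⇒  r_C2 = 3/2 (r>0 drops 1)

3/2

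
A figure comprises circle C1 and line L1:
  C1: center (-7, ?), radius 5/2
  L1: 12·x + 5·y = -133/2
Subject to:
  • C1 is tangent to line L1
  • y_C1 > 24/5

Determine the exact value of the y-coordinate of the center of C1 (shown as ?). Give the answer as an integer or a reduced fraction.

1. [C1‖L1]  y_C1² − 7y_C1 − 30 = 0  ⇒  y_C1 = -3 or 10
2. given y_C1 > 24/5: keep 10

10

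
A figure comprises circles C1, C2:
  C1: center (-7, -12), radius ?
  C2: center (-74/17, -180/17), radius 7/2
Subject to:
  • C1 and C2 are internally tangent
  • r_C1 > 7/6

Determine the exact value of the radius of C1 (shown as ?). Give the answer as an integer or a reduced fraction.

1. [int C1,C2]  r_C1² − 7r_C1 + 13/4 = 0  ⇒  r_C1 = 1/2 or 13/2
2. given r_C1 > 7/6: keep 13/2

13/2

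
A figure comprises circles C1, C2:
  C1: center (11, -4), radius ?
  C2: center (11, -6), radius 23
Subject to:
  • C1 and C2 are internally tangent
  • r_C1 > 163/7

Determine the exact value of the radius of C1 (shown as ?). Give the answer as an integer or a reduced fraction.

25

1. [int C1,C2]  r_C1² − 46r_C1 + 525 = 0  ⇒  r_C1 = 21 or 25
2. given r_C1 > 163/7: keep 25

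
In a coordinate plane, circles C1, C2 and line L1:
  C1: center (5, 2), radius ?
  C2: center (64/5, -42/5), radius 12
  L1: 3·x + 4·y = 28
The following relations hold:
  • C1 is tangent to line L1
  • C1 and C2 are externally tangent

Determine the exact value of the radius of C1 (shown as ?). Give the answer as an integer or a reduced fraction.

1

1. [C1‖L1]  r_C1² − 1 = 0  ⇒  r_C1 = 1 (r>0 drops 1)
2. [ext C1·C2]  r_C1² + 24r_C1 − 25 = 0  ⇒  r_C1 = 1 (r>0 drops 1)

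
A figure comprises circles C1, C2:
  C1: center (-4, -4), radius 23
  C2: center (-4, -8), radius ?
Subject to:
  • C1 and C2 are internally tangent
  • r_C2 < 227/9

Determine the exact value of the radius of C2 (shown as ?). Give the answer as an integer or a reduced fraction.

19

1. [int C1,C2]  r_C2² − 46r_C2 + 513 = 0  ⇒  r_C2 = 19 or 27
2. given r_C2 < 227/9: keep 19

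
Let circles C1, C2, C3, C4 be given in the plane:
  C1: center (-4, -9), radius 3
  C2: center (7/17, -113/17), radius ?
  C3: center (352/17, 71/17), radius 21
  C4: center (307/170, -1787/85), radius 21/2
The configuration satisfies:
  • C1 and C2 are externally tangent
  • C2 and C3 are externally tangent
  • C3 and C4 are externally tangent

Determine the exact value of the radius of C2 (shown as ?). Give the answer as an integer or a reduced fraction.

1. [ext C1·C2]  r_C2² + 6r_C2 − 16 = 0  ⇒  r_C2 = 2 (r>0 drops 1)
2. [ext C2·C3]  r_C2² + 42r_C2 − 88 = 0  ⇒  r_C2 = 2 (r>0 drops 1)

2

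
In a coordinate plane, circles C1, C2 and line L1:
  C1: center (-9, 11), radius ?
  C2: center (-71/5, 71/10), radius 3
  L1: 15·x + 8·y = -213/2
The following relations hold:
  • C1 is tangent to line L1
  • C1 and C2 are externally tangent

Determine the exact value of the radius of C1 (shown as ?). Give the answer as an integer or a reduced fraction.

1. [C1‖L1]  r_C1² − 49/4 = 0  ⇒  r_C1 = 7/2 (r>0 drops 1)
2. [ext C1·C2]  r_C1² + 6r_C1 − 133/4 = 0  ⇒  r_C1 = 7/2 (r>0 drops 1)

7/2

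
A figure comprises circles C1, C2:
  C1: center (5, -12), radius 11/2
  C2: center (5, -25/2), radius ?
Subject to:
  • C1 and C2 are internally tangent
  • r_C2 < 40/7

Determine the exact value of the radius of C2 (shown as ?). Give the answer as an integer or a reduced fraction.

1. [int C1,C2]  r_C2² − 11r_C2 + 30 = 0  ⇒  r_C2 = 5 or 6
2. given r_C2 < 40/7: keep 5

5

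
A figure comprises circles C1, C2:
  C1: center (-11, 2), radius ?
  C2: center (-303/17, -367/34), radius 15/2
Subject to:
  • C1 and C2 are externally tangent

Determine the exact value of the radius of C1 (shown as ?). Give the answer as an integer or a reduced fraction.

1. [ext C1·C2]  r_C1² + 15r_C1 − 154 = 0  ⇒  r_C1 = 7 (r>0 drops 1)

7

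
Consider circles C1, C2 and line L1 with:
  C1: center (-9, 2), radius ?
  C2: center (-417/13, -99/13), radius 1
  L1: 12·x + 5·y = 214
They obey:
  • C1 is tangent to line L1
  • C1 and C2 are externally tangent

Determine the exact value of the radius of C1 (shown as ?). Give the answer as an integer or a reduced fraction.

24

1. [C1‖L1]  r_C1² − 576 = 0  ⇒  r_C1 = 24 (r>0 drops 1)
2. [ext C1·C2]  r_C1² + 2r_C1 − 624 = 0  ⇒  r_C1 = 24 (r>0 drops 1)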